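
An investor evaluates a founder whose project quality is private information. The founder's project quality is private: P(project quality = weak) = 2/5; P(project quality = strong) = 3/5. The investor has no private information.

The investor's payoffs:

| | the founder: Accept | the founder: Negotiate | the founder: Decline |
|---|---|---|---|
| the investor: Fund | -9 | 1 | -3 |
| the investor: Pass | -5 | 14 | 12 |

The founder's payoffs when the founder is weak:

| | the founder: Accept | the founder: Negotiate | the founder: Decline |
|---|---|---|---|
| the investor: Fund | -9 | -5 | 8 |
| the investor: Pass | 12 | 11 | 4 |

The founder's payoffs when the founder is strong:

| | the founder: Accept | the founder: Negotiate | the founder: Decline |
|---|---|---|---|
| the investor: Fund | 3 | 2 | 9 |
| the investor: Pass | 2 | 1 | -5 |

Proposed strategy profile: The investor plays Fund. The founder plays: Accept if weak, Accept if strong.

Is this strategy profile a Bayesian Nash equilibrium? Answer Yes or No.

No

The investor plays Fund: E[Fund] = 2/5·(-9) + 3/5·(-9) = -9; E[Pass] = -5. Not best-responding. ✗
The founder (project quality weak), facing Fund: Accept gives -9, Negotiate gives -5, Decline gives 8. Proposed Accept is not best — profitable deviation exists. ✗
The founder (project quality strong), facing Fund: Accept gives 3, Negotiate gives 2, Decline gives 9. Proposed Accept is not best — profitable deviation exists. ✗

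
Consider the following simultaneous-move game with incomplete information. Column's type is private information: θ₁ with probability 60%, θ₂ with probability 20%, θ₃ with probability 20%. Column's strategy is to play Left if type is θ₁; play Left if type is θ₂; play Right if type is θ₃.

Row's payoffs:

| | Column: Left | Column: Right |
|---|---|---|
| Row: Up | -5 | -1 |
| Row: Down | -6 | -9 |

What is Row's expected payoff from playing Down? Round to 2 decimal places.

Take the expectation over Column's type, weighting each type's action by its prior probability.
E[Down] = 0.6·(-6) + 0.2·(-6) + 0.2·(-9) = (-3.6) + (-1.2) + (-1.8) = -6.6

-6.60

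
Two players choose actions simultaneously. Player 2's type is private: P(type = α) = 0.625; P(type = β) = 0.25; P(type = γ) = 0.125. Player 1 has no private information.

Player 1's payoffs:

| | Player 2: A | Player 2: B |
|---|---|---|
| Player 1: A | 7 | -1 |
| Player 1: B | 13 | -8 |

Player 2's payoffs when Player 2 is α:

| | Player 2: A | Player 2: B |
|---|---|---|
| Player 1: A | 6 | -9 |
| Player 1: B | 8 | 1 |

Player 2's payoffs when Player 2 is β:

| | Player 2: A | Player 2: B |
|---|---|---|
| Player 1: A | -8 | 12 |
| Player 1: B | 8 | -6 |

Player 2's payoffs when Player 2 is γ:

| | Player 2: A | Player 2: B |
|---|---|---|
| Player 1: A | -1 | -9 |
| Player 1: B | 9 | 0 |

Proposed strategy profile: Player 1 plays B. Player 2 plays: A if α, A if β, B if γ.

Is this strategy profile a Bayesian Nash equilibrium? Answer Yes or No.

No

A profile is a BNE iff every type of every player is best-responding given beliefs about the other side.
Player 1 plays B: E[B] = 0.625·(13) + 0.25·(13) + 0.125·(-8) = 10.375; E[A] = 6. Best-responding. ✓
Player 2 (type α), facing B: A gives 8, B gives 1. Proposed A is best. ✓
Player 2 (type β), facing B: A gives 8, B gives -6. Proposed A is best. ✓
Player 2 (type γ), facing B: A gives 9, B gives 0. Proposed B is not best — profitable deviation exists. ✗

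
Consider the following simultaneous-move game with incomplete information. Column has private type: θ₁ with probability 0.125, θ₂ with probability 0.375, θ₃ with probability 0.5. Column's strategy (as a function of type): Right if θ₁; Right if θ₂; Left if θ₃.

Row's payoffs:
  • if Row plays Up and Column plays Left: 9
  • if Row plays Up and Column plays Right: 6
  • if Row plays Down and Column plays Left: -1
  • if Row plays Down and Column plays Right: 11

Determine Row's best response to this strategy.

E[Up] = 0.125·(6) + 0.375·(6) + 0.5·(9) = 7.5
E[Down] = 0.125·(11) + 0.375·(11) + 0.5·(-1) = 5
Best response: Up (7.5 is the largest).

Up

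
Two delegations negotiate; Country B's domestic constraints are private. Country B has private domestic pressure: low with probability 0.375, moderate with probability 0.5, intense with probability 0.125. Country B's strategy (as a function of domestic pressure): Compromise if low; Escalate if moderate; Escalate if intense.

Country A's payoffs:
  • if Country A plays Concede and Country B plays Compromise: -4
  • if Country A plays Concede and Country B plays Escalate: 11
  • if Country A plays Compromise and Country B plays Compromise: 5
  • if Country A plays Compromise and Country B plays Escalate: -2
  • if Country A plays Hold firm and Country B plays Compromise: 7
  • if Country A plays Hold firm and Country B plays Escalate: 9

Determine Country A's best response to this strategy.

Hold firm

Compute Country A's expected payoff for each action, taking the expectation over Country B's type.
E[Concede] = 0.375·(-4) + 0.5·(11) + 0.125·(11) = 5.375
E[Compromise] = 0.375·(5) + 0.5·(-2) + 0.125·(-2) = 0.625
E[Hold firm] = 0.375·(7) + 0.5·(9) + 0.125·(9) = 8.25
Best response: Hold firm (8.25 is the largest).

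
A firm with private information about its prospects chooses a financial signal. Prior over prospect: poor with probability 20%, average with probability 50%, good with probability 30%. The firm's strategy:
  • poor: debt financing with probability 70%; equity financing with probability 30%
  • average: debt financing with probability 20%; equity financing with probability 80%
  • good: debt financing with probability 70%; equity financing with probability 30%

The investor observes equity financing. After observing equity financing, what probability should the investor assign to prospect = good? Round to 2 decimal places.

0.16

P(equity financing) = 0.2·0.3 + 0.5·0.8 + 0.3·0.3 = 0.55
P(good | equity financing) = (0.3·0.3) / 0.55 = 0.09 / 0.55 = 0.163636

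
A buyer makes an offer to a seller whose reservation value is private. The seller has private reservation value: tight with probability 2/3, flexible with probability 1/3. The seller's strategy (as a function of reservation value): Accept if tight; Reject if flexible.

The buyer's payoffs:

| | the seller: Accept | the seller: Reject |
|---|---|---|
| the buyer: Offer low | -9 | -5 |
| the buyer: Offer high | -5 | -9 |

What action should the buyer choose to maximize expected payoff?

E[Offer low] = 2/3·(-9) + 1/3·(-5) = -23/3
E[Offer high] = 2/3·(-5) + 1/3·(-9) = -19/3
Best response: Offer high (-19/3 is the largest).

Offer high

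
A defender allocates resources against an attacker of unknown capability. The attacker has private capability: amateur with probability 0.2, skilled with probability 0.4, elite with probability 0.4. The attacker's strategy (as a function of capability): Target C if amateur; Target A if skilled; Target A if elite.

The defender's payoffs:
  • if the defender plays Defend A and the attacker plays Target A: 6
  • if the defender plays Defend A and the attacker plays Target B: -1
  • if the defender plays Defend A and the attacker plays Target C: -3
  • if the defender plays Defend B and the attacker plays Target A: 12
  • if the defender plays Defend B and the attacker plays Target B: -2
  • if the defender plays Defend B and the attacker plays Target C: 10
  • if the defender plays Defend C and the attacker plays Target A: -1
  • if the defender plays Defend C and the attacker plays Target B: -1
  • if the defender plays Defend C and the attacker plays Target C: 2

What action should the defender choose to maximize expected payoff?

Defend B

Compute the defender's expected payoff for each action, taking the expectation over the attacker's type.
E[Defend A] = 0.2·(-3) + 0.4·(6) + 0.4·(6) = 4.2
E[Defend B] = 0.2·(10) + 0.4·(12) + 0.4·(12) = 11.6
E[Defend C] = 0.2·(2) + 0.4·(-1) + 0.4·(-1) = -0.4
Best response: Defend B (11.6 is the largest).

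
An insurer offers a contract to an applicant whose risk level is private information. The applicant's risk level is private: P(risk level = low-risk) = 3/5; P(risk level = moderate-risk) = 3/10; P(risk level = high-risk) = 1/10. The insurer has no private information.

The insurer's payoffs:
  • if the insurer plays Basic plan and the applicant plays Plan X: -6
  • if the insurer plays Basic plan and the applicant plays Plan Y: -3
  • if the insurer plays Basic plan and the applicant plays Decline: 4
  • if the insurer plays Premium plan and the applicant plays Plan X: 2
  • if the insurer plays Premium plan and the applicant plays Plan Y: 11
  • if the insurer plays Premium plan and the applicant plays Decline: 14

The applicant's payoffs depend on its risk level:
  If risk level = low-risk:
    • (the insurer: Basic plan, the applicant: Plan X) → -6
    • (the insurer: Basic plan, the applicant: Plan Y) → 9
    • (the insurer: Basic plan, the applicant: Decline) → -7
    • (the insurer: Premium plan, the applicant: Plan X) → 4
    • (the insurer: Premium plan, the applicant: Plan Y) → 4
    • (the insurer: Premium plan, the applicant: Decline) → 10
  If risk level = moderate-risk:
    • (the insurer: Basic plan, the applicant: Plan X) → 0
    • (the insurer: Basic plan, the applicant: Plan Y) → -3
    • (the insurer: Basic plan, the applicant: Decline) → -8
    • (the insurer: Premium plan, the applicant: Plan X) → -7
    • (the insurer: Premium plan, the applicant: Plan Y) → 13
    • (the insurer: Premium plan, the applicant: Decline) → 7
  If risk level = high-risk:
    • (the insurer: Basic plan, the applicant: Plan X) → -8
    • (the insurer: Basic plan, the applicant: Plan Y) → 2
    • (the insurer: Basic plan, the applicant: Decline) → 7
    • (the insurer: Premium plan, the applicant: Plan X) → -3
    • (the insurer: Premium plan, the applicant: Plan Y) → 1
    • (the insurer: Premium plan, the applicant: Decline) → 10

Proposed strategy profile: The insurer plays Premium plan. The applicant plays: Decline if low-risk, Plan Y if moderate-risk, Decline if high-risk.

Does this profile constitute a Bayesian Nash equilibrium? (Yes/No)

Yes

The insurer plays Premium plan: E[Premium plan] = 3/5·(14) + 3/10·(11) + 1/10·(14) = 131/10; E[Basic plan] = 19/10. Best-responding. ✓
The applicant (risk level low-risk), facing Premium plan: Plan X gives 4, Plan Y gives 4, Decline gives 10. Proposed Decline is best. ✓
The applicant (risk level moderate-risk), facing Premium plan: Plan X gives -7, Plan Y gives 13, Decline gives 7. Proposed Plan Y is best. ✓
The applicant (risk level high-risk), facing Premium plan: Plan X gives -3, Plan Y gives 1, Decline gives 10. Proposed Decline is best. ✓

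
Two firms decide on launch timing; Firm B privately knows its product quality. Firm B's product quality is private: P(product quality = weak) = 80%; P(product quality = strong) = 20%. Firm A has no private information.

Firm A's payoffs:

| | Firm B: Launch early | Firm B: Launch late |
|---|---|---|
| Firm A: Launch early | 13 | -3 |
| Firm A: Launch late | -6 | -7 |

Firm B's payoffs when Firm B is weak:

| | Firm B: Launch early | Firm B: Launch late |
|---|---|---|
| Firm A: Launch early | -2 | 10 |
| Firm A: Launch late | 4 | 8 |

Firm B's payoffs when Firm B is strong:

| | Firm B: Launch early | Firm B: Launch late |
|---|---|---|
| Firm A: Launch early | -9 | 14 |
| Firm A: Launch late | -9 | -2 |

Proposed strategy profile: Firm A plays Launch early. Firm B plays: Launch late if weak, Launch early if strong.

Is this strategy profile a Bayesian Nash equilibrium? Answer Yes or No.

Firm A plays Launch early: E[Launch early] = 0.8·(-3) + 0.2·(13) = 0.2; E[Launch late] = -6.8. Best-responding. ✓
Firm B (product quality weak), facing Launch early: Launch early gives -2, Launch late gives 10. Proposed Launch late is best. ✓
Firm B (product quality strong), facing Launch early: Launch early gives -9, Launch late gives 14. Proposed Launch early is not best — profitable deviation exists. ✗

No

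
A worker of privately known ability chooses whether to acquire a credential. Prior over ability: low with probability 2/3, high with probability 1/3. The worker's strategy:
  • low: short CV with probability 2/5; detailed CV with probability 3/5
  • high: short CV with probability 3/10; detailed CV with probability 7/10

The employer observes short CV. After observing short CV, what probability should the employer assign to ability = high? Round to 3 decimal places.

Apply Bayes' rule using the sender's strategy as the likelihood.
P(short CV) = (2/3)·(2/5) + (1/3)·(3/10) = 11/30
P(high | short CV) = ((1/3)·(3/10)) / (11/30) = (1/10) / (11/30) = 3/11

0.273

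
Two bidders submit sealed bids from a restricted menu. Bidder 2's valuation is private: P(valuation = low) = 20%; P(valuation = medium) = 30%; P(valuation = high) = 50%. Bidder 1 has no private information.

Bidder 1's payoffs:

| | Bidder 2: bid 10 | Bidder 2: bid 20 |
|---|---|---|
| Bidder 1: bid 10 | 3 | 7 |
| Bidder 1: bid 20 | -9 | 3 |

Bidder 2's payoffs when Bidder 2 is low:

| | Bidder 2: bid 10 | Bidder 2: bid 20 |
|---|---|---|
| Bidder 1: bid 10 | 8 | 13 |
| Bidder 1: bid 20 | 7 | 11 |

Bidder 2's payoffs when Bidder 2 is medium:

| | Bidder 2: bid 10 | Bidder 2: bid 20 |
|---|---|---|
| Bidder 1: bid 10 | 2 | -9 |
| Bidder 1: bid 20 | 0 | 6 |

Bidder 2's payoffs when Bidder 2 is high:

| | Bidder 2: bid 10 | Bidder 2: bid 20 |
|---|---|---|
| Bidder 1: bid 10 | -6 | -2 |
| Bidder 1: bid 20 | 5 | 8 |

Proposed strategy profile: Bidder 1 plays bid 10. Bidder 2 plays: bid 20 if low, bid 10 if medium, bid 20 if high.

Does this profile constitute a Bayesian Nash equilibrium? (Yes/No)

Yes

Bidder 1 plays bid 10: E[bid 10] = 0.2·(7) + 0.3·(3) + 0.5·(7) = 5.8; E[bid 20] = -0.6. Best-responding. ✓
Bidder 2 (valuation low), facing bid 10: bid 10 gives 8, bid 20 gives 13. Proposed bid 20 is best. ✓
Bidder 2 (valuation medium), facing bid 10: bid 10 gives 2, bid 20 gives -9. Proposed bid 10 is best. ✓
Bidder 2 (valuation high), facing bid 10: bid 10 gives -6, bid 20 gives -2. Proposed bid 20 is best. ✓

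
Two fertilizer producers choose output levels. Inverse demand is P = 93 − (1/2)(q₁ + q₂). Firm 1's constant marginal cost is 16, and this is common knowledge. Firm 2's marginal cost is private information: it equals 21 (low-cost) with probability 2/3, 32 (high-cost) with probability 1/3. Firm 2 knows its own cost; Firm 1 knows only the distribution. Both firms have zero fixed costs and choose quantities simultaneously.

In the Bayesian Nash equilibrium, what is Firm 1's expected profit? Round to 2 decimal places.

Type-c best response for Firm 2: q₂(c) = (93 − c) − q₁/2.
Firm 1 maximizes expected profit; its first-order condition is 93 − q₁ − (1/2)E[q₂] − 16 = 0.
Substituting E[q₂] and solving: E[c₂] = 24.6667, so q₁ = (93 − 2·16 + 24.6667)/(3/2) = 57.1111.
E[P] = 93 − (1/2)·(q₁ + E[q₂]) = 44.5556; Firm 1's expected profit = (E[P] − 16)·q₁ = (44.5556 − 16)·57.1111 = 1630.84.

1630.84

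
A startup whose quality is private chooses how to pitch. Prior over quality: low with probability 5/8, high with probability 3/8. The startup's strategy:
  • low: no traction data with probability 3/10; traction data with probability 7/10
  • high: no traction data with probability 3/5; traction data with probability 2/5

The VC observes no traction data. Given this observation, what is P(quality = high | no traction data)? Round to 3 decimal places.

P(no traction data) = (5/8)·(3/10) + (3/8)·(3/5) = 33/80
P(high | no traction data) = ((3/8)·(3/5)) / (33/80) = (9/40) / (33/80) = 6/11

0.545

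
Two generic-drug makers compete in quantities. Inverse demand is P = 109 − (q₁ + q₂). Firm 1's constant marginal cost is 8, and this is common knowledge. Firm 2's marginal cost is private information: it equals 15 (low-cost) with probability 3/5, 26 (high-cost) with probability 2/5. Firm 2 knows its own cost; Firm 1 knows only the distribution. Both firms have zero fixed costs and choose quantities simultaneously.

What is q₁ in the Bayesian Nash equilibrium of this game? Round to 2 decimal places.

Type-c best response for Firm 2: q₂(c) = (109 − c)/2 − q₁/2.
Firm 1 maximizes expected profit; its first-order condition is 109 − 2q₁ − E[q₂] − 8 = 0.
Substituting E[q₂] and solving: E[c₂] = 19.4, so q₁ = (109 − 2·8 + 19.4)/3 = 37.4667.

37.47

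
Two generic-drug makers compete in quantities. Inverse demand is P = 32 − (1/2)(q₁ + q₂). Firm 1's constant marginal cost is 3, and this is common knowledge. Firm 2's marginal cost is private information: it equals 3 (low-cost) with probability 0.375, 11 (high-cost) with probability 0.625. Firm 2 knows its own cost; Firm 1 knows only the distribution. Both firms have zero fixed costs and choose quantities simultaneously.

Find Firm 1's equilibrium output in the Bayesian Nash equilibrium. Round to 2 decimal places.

Firm 2 with cost c maximizes (32 − (1/2)(q₁+q₂) − c)·q₂, giving q₂(c) = (32 − c − (1/2)q₁).
E[c₂] = 0.375·3 + 0.625·11 = 8
Firm 1's FOC against E[q₂] yields q₁ = (32 − 2·3 + E[c₂])/(3/2) = (32 − 6 + 8)/(3/2) = 22.6667.

22.67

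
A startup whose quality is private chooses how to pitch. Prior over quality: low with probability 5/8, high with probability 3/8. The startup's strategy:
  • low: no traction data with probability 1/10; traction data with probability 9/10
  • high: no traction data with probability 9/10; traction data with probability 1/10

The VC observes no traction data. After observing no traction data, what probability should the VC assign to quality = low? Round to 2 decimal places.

0.16

P(no traction data) = (5/8)·(1/10) + (3/8)·(9/10) = 2/5
P(low | no traction data) = ((5/8)·(1/10)) / (2/5) = (1/16) / (2/5) = 5/32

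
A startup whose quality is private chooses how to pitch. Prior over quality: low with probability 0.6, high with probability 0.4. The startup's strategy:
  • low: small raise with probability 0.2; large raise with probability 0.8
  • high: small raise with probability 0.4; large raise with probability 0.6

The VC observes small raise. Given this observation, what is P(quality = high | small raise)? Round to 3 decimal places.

P(small raise) = 0.6·0.2 + 0.4·0.4 = 0.28
P(high | small raise) = (0.4·0.4) / 0.28 = 0.16 / 0.28 = 0.571429

0.571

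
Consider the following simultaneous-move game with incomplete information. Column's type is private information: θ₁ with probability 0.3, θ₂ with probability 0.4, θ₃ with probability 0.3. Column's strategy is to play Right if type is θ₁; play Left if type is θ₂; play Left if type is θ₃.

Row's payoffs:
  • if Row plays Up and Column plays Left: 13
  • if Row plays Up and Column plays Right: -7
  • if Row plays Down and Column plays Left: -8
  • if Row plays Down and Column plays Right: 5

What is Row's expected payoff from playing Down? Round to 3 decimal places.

E[Down] = 0.3·5 + 0.4·(-8) + 0.3·(-8) = 1.5 + (-3.2) + (-2.4) = -4.1

-4.100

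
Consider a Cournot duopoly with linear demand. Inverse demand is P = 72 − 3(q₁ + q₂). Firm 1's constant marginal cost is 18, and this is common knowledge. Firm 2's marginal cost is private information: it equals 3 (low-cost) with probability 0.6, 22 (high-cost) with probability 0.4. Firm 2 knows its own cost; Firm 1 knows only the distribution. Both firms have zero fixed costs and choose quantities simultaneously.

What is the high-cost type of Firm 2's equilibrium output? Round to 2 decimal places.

Type-c best response for Firm 2: q₂(c) = (72 − c)/6 − q₁/2.
Firm 1 maximizes expected profit; its first-order condition is 72 − 6q₁ − 3E[q₂] − 18 = 0.
Substituting E[q₂] and solving: E[c₂] = 10.6, so q₁ = (72 − 2·18 + 10.6)/9 = 5.17778.
q₂(high-cost) = (72 − 22 − 3·5.17778)/6 = 5.74444.

5.74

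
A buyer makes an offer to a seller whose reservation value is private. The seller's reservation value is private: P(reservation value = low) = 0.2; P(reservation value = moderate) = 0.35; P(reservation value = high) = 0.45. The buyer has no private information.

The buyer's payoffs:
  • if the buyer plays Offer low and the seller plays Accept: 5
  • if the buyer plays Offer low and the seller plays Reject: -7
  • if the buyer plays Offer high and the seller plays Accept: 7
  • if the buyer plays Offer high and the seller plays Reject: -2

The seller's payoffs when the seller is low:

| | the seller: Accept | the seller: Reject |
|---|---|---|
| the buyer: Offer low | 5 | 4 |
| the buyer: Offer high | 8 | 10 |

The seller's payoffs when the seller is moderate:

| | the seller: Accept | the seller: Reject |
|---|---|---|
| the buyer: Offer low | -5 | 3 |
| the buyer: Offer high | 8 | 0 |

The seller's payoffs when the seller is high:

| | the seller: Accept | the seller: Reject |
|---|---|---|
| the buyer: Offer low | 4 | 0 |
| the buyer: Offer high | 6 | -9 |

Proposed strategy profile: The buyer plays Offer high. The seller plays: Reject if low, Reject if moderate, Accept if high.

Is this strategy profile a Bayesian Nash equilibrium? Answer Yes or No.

No

The buyer plays Offer high: E[Offer high] = 0.2·(-2) + 0.35·(-2) + 0.45·(7) = 2.05; E[Offer low] = -1.6. Best-responding. ✓
The seller (reservation value low), facing Offer high: Accept gives 8, Reject gives 10. Proposed Reject is best. ✓
The seller (reservation value moderate), facing Offer high: Accept gives 8, Reject gives 0. Proposed Reject is not best — profitable deviation exists. ✗
The seller (reservation value high), facing Offer high: Accept gives 6, Reject gives -9. Proposed Accept is best. ✓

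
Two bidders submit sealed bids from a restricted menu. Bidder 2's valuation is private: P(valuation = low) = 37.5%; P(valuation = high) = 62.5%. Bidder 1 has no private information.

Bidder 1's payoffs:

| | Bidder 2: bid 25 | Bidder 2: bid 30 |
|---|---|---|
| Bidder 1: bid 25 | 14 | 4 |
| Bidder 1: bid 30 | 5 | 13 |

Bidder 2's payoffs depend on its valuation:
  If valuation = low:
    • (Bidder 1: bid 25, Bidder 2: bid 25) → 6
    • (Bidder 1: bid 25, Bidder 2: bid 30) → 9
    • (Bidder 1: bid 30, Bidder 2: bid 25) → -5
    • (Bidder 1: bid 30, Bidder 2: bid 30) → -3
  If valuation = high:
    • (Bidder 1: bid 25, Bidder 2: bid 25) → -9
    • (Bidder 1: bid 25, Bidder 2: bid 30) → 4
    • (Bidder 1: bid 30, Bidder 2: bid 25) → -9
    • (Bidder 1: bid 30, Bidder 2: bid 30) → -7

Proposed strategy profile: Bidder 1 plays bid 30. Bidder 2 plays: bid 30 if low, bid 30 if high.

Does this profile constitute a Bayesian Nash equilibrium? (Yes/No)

A profile is a BNE iff every type of every player is best-responding given beliefs about the other side.
Bidder 1 plays bid 30: E[bid 30] = 0.375·(13) + 0.625·(13) = 13; E[bid 25] = 4. Best-responding. ✓
Bidder 2 (valuation low), facing bid 30: bid 25 gives -5, bid 30 gives -3. Proposed bid 30 is best. ✓
Bidder 2 (valuation high), facing bid 30: bid 25 gives -9, bid 30 gives -7. Proposed bid 30 is best. ✓

Yes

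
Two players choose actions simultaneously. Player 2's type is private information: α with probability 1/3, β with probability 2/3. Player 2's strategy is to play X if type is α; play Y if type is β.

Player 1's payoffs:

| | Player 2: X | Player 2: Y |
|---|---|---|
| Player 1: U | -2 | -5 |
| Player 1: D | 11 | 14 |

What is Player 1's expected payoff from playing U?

E[U] = 1/3·(-2) + 2/3·(-5) = (-2/3) + (-10/3) = -4

-4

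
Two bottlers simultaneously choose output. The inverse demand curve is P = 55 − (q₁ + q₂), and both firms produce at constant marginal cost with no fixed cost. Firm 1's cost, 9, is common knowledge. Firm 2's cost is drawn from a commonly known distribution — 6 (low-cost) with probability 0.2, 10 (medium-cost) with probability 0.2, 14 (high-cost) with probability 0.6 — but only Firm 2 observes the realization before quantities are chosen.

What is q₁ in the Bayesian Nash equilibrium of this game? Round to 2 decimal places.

16.20

Firm 2 with cost c maximizes (55 − (q₁+q₂) − c)·q₂, giving q₂(c) = (55 − c − q₁)/2.
E[c₂] = 0.2·6 + 0.2·10 + 0.6·14 = 11.6
Firm 1's FOC against E[q₂] yields q₁ = (55 − 2·9 + E[c₂])/3 = (55 − 18 + 11.6)/3 = 16.2.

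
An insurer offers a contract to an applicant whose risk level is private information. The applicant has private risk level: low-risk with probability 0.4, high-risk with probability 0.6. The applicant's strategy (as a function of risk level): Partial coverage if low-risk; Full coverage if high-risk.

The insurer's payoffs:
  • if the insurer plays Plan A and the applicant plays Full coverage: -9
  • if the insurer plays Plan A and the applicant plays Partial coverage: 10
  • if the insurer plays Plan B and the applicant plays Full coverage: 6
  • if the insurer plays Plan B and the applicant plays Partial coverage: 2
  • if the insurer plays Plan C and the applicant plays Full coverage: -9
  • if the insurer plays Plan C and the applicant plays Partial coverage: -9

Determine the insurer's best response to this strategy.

Plan B

Compute the insurer's expected payoff for each action, taking the expectation over the applicant's type.
E[Plan A] = 0.4·(10) + 0.6·(-9) = -1.4
E[Plan B] = 0.4·(2) + 0.6·(6) = 4.4
E[Plan C] = 0.4·(-9) + 0.6·(-9) = -9
Best response: Plan B (4.4 is the largest).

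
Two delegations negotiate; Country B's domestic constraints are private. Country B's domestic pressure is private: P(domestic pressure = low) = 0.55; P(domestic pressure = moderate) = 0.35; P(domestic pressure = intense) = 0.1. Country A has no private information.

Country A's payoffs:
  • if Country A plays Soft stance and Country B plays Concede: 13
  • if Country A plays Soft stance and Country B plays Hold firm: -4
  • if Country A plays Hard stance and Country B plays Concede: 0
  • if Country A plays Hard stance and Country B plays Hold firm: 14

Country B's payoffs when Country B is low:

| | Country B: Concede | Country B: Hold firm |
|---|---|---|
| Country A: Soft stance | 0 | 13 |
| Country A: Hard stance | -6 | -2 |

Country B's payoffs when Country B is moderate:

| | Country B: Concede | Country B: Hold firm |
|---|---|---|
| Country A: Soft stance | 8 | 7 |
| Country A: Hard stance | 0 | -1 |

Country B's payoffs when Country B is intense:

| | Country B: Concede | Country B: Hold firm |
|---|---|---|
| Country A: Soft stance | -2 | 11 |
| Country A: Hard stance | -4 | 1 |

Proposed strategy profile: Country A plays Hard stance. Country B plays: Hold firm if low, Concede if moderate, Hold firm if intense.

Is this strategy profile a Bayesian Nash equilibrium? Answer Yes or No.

Yes

A profile is a BNE iff every type of every player is best-responding given beliefs about the other side.
Country A plays Hard stance: E[Hard stance] = 0.55·(14) + 0.35·(0) + 0.1·(14) = 9.1; E[Soft stance] = 1.95. Best-responding. ✓
Country B (domestic pressure low), facing Hard stance: Concede gives -6, Hold firm gives -2. Proposed Hold firm is best. ✓
Country B (domestic pressure moderate), facing Hard stance: Concede gives 0, Hold firm gives -1. Proposed Concede is best. ✓
Country B (domestic pressure intense), facing Hard stance: Concede gives -4, Hold firm gives 1. Proposed Hold firm is best. ✓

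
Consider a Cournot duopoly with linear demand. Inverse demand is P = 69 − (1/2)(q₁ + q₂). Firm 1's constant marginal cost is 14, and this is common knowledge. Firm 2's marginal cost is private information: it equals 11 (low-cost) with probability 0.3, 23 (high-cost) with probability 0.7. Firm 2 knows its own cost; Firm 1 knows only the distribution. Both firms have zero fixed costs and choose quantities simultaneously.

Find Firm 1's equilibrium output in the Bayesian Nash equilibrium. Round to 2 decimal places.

40.27

Each type of Firm 2 best-responds to q₁; Firm 1 best-responds to the expected q₂ over Firm 2's types.
Firm 2 with cost c maximizes (69 − (1/2)(q₁+q₂) − c)·q₂, giving q₂(c) = (69 − c − (1/2)q₁).
E[c₂] = 0.3·11 + 0.7·23 = 19.4
Firm 1's FOC against E[q₂] yields q₁ = (69 − 2·14 + E[c₂])/(3/2) = (69 − 28 + 19.4)/(3/2) = 40.2667.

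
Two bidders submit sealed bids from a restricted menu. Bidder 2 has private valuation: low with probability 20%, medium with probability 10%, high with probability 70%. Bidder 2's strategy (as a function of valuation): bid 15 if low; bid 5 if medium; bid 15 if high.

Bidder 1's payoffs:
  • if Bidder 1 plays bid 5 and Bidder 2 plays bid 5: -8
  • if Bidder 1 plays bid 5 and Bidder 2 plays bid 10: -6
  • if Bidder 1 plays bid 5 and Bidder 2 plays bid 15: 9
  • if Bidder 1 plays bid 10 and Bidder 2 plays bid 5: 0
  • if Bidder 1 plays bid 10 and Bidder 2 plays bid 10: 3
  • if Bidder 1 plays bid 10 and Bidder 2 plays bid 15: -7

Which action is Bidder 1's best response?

bid 5

E[bid 5] = 0.2·(9) + 0.1·(-8) + 0.7·(9) = 7.3
E[bid 10] = 0.2·(-7) + 0.1·(0) + 0.7·(-7) = -6.3
Best response: bid 5 (7.3 is the largest).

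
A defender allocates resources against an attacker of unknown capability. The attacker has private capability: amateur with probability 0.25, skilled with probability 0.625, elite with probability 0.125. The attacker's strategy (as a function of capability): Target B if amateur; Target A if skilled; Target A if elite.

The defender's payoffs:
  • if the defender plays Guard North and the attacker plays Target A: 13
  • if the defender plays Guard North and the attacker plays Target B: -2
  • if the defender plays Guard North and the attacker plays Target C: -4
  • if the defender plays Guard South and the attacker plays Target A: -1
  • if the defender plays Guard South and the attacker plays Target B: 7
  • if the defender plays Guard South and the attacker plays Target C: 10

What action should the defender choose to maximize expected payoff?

E[Guard North] = 0.25·(-2) + 0.625·(13) + 0.125·(13) = 9.25
E[Guard South] = 0.25·(7) + 0.625·(-1) + 0.125·(-1) = 1
Best response: Guard North (9.25 is the largest).

Guard North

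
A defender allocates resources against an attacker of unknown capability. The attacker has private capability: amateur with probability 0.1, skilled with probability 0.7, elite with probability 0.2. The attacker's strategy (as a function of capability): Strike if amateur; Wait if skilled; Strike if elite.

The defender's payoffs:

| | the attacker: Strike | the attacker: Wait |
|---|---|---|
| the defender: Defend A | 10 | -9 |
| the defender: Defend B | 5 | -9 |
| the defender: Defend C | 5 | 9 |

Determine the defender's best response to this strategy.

Defend C

Compute the defender's expected payoff for each action, taking the expectation over the attacker's type.
E[Defend A] = 0.1·(10) + 0.7·(-9) + 0.2·(10) = -3.3
E[Defend B] = 0.1·(5) + 0.7·(-9) + 0.2·(5) = -4.8
E[Defend C] = 0.1·(5) + 0.7·(9) + 0.2·(5) = 7.8
Best response: Defend C (7.8 is the largest).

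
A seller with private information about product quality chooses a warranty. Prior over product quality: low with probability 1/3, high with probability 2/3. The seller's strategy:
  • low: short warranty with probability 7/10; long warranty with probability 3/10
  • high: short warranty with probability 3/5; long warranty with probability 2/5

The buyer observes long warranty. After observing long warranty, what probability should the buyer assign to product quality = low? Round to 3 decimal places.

0.273

P(long warranty) = (1/3)·(3/10) + (2/3)·(2/5) = 11/30
P(low | long warranty) = ((1/3)·(3/10)) / (11/30) = (1/10) / (11/30) = 3/11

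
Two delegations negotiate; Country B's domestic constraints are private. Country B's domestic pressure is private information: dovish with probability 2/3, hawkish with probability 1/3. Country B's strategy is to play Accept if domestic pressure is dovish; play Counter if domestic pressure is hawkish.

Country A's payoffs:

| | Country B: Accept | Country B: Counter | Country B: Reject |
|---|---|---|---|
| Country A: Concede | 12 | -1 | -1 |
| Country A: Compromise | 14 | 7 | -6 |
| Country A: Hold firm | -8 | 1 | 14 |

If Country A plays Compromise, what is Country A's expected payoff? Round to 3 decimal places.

E[Compromise] = 2/3·14 + 1/3·7 = 28/3 + 7/3 = 35/3

11.667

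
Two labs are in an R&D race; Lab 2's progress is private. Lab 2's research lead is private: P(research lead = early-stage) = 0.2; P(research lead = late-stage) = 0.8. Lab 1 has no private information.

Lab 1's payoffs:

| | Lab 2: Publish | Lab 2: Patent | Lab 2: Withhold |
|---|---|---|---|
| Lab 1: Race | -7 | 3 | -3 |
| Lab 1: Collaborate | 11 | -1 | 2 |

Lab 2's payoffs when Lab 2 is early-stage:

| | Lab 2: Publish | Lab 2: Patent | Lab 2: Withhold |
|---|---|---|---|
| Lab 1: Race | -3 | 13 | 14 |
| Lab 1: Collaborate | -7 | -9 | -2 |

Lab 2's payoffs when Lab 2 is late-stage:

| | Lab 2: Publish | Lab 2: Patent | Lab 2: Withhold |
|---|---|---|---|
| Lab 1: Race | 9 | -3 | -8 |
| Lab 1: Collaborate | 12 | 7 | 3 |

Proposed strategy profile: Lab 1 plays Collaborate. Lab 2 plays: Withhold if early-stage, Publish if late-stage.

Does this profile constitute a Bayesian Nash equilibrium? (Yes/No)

A profile is a BNE iff every type of every player is best-responding given beliefs about the other side.
Lab 1 plays Collaborate: E[Collaborate] = 0.2·(2) + 0.8·(11) = 9.2; E[Race] = -6.2. Best-responding. ✓
Lab 2 (research lead early-stage), facing Collaborate: Publish gives -7, Patent gives -9, Withhold gives -2. Proposed Withhold is best. ✓
Lab 2 (research lead late-stage), facing Collaborate: Publish gives 12, Patent gives 7, Withhold gives 3. Proposed Publish is best. ✓

Yes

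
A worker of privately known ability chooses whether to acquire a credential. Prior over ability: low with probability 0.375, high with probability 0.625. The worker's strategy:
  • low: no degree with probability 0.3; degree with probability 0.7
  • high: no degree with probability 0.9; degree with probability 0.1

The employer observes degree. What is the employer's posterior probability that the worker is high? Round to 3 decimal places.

Apply Bayes' rule using the sender's strategy as the likelihood.
P(degree) = 0.375·0.7 + 0.625·0.1 = 0.325
P(high | degree) = (0.625·0.1) / 0.325 = 0.0625 / 0.325 = 0.192308

0.192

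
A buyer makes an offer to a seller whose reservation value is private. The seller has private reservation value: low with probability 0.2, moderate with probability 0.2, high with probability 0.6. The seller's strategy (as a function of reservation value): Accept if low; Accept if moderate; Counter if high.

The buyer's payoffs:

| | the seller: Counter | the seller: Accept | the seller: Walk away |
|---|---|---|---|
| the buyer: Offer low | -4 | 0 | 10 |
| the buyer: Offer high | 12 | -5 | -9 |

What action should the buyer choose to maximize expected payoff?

Offer high

E[Offer low] = 0.2·(0) + 0.2·(0) + 0.6·(-4) = -2.4
E[Offer high] = 0.2·(-5) + 0.2·(-5) + 0.6·(12) = 5.2
Best response: Offer high (5.2 is the largest).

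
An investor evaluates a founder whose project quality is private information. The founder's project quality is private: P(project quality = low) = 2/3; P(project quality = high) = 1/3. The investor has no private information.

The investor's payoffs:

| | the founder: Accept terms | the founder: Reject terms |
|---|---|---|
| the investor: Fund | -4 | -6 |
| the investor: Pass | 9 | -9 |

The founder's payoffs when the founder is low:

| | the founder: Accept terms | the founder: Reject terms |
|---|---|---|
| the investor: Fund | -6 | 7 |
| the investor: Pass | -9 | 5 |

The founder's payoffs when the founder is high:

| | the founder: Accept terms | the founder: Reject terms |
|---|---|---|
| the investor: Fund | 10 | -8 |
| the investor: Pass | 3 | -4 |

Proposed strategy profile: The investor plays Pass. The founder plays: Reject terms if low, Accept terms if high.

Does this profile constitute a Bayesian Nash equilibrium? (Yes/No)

The investor plays Pass: E[Pass] = 2/3·(-9) + 1/3·(9) = -3; E[Fund] = -16/3. Best-responding. ✓
The founder (project quality low), facing Pass: Accept terms gives -9, Reject terms gives 5. Proposed Reject terms is best. ✓
The founder (project quality high), facing Pass: Accept terms gives 3, Reject terms gives -4. Proposed Accept terms is best. ✓

Yes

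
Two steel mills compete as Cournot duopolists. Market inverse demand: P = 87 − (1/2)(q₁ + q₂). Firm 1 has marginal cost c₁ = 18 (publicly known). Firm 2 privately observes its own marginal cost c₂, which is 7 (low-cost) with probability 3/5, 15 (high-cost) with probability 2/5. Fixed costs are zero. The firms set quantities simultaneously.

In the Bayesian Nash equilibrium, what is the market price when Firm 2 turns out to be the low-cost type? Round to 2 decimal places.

36.80

Type-c best response for Firm 2: q₂(c) = (87 − c) − q₁/2.
Firm 1 maximizes expected profit; its first-order condition is 87 − q₁ − (1/2)E[q₂] − 18 = 0.
Substituting E[q₂] and solving: E[c₂] = 10.2, so q₁ = (87 − 2·18 + 10.2)/(3/2) = 40.8.
q₂(low-cost) = 59.6, so P = 87 − (1/2)·(40.8 + 59.6) = 36.8.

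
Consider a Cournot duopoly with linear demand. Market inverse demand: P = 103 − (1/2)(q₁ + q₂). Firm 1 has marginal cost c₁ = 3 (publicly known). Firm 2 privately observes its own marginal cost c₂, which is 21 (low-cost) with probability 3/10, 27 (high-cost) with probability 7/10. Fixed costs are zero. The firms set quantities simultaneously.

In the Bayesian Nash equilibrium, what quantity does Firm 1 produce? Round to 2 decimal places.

81.47

Firm 2 with cost c maximizes (103 − (1/2)(q₁+q₂) − c)·q₂, giving q₂(c) = (103 − c − (1/2)q₁).
E[c₂] = 3/10·21 + 7/10·27 = 25.2
Firm 1's FOC against E[q₂] yields q₁ = (103 − 2·3 + E[c₂])/(3/2) = (103 − 6 + 25.2)/(3/2) = 81.4667.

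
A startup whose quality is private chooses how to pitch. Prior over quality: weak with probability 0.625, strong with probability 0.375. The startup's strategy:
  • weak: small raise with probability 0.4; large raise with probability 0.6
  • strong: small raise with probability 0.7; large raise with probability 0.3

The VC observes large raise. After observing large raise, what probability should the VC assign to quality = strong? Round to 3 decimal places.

P(large raise) = 0.625·0.6 + 0.375·0.3 = 0.4875
P(strong | large raise) = (0.375·0.3) / 0.4875 = 0.1125 / 0.4875 = 0.230769

0.231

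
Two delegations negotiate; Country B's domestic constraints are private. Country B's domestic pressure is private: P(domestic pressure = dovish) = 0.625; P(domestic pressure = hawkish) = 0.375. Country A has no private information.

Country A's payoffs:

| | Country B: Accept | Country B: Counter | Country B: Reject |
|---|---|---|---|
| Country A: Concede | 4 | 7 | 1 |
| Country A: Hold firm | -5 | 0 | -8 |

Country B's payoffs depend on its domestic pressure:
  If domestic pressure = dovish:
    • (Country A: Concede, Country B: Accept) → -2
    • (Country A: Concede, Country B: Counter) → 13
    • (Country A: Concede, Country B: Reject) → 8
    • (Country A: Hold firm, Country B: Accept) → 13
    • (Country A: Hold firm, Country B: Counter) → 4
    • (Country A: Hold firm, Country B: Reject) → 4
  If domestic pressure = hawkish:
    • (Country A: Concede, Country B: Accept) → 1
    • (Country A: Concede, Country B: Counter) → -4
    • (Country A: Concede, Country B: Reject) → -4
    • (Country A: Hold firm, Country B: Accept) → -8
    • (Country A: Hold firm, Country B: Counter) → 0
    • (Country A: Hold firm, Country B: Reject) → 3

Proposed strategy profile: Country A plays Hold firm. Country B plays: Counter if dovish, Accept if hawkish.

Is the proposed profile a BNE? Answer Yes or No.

Country A plays Hold firm: E[Hold firm] = 0.625·(0) + 0.375·(-5) = -1.875; E[Concede] = 5.875. Not best-responding. ✗
Country B (domestic pressure dovish), facing Hold firm: Accept gives 13, Counter gives 4, Reject gives 4. Proposed Counter is not best — profitable deviation exists. ✗
Country B (domestic pressure hawkish), facing Hold firm: Accept gives -8, Counter gives 0, Reject gives 3. Proposed Accept is not best — profitable deviation exists. ✗

No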